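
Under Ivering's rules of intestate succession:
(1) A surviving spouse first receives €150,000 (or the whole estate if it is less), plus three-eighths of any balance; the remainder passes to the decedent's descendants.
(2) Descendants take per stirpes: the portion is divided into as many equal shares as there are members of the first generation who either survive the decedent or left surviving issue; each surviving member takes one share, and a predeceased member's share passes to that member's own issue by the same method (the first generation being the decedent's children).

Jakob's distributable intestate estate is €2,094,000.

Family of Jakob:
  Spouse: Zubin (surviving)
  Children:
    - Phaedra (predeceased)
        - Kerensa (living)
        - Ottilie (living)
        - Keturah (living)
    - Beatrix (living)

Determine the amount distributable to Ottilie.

Zubin first takes €150,000, leaving a balance of €1,944,000. Zubin then takes three-eighths of the balance (€729,000), for a total of €879,000. The remaining €1,215,000 passes to the descendants.
The descendants' portion (€1,215,000) is divided into 2 shares of €607,500: Beatrix takes €607,500; Phaedra's €607,500 share passes to Phaedra's issue.
Phaedra's share (€607,500) is divided into 3 shares of €202,500: Kerensa, Ottilie, and Keturah each take €202,500.

Ottilie receives €202,500.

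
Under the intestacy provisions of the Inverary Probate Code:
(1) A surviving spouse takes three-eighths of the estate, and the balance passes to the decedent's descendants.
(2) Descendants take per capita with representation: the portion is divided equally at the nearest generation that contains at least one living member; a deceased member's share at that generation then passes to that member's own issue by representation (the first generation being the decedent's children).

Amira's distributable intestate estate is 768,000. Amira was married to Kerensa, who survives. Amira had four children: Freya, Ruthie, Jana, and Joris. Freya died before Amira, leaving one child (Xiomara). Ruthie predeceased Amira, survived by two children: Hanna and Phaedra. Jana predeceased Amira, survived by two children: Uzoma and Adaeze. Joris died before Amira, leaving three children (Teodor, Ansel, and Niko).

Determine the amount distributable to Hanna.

Hanna receives 60,000.

Kerensa takes three-eighths of 768,000 = 288,000. The remaining 480,000 passes to the descendants.
No child survives, so the initial division is made at the grandchildren's generation.
The descendants' portion (480,000) is divided into 8 shares of 60,000: Xiomara, Hanna, Phaedra, Uzoma, Adaeze, Teodor, Ansel, and Niko each take 60,000.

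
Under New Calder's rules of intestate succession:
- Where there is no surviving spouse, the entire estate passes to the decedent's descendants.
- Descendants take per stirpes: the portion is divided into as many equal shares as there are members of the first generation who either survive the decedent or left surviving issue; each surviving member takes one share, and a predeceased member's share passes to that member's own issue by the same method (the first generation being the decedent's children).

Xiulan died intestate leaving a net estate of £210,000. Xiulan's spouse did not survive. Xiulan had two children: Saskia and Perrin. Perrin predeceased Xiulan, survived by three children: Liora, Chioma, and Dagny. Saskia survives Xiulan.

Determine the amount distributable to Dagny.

The entire £210,000 passes to the descendants.
That amount (£210,000) is divided into 2 shares of £105,000: Saskia takes £105,000; Perrin's £105,000 share passes to Perrin's issue.
Perrin's share (£105,000) is divided into 3 shares of £35,000: Liora, Chioma, and Dagny each take £35,000.

Dagny receives £35,000.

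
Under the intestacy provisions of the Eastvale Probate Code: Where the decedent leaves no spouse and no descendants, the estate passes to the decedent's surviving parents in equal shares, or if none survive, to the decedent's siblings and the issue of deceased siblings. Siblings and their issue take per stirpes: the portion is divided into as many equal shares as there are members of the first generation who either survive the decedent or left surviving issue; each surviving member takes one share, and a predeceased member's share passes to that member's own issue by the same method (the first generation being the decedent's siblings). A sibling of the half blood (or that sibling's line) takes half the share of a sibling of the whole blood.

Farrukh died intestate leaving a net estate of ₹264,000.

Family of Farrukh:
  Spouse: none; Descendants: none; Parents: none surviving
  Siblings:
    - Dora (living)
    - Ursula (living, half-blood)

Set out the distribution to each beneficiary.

Dora: ₹176,000; Ursula: ₹88,000

The entire ₹264,000 passes to the siblings and their issue.
Counting each half-blood sibling's line as half a unit, there are 3/2 units in ₹264,000, so one unit is ₹176,000. Whole-blood lines (Dora) take ₹176,000 each; half-blood lines (Ursula) take ₹88,000 each.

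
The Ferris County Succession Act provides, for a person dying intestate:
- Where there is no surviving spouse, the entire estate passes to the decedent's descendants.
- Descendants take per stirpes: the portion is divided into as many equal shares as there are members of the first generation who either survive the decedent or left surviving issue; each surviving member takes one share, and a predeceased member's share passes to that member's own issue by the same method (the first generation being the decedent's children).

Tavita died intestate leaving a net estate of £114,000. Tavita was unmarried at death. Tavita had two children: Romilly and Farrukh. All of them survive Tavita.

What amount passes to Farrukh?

Farrukh receives £57,000.

The entire £114,000 passes to the descendants.
That amount (£114,000) is divided into 2 shares of £57,000: Romilly and Farrukh each take £57,000.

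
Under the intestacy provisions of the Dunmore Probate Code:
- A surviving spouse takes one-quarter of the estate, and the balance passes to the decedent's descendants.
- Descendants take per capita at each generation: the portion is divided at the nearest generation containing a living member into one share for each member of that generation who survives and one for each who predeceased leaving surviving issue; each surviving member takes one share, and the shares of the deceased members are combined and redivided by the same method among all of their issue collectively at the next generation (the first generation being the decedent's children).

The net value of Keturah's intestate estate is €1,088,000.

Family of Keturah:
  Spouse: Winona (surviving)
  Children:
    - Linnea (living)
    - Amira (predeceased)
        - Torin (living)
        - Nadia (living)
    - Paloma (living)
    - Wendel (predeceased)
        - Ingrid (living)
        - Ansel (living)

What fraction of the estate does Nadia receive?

Winona takes one-quarter of €1,088,000 = €272,000. The remaining €816,000 passes to the descendants.
The descendants' portion (€816,000) is divided at the children's generation into 4 shares of €204,000. Linnea and Paloma each take €204,000. The 2 shares of the deceased (Amira and Wendel) are combined into a pool of €408,000.
That pool (€408,000) is divided at the grandchildren's generation equally among Torin, Nadia, Ingrid, and Ansel: €102,000 each.

Nadia receives 3/32 of the estate.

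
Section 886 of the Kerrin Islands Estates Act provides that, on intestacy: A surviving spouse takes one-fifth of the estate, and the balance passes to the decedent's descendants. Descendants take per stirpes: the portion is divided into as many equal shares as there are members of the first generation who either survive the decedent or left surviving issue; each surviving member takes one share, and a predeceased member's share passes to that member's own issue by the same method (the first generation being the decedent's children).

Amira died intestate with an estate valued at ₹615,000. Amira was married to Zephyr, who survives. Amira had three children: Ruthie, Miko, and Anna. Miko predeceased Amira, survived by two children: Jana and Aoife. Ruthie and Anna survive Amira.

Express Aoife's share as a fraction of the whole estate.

Aoife receives 2/15 of the estate.

Zephyr takes one-fifth of ₹615,000 = ₹123,000. The remaining ₹492,000 passes to the descendants.
The descendants' portion (₹492,000) is divided into 3 shares of ₹164,000: Ruthie and Anna each take ₹164,000; Miko's ₹164,000 share passes to Miko's issue.
Miko's share (₹164,000) is divided into 2 shares of ₹82,000: Jana and Aoife each take ₹82,000.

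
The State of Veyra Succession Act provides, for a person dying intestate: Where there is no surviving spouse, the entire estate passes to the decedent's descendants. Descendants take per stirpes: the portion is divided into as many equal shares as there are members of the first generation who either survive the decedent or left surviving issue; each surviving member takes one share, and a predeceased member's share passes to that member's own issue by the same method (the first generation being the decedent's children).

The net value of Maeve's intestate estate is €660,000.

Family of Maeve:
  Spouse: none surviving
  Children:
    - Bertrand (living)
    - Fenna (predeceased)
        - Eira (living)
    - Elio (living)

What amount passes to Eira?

Eira receives €220,000.

The entire €660,000 passes to the descendants.
That amount (€660,000) is divided into 3 shares of €220,000: Bertrand and Elio each take €220,000; Fenna's €220,000 share passes to Fenna's issue.
Fenna's share (€220,000) passes entirely to Eira.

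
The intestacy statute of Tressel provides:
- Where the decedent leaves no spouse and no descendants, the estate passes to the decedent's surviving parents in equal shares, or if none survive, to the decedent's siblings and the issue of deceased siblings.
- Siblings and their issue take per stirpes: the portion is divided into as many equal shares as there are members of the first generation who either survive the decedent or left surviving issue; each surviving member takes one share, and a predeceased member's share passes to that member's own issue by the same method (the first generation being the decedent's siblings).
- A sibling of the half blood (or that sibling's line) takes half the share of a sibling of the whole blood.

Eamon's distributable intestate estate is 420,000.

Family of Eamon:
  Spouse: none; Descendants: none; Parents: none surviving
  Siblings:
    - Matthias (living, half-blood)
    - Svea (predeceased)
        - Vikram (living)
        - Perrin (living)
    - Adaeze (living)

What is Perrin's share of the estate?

Perrin receives 84,000.

The entire 420,000 passes to the siblings and their issue.
Counting each half-blood sibling's line as half a unit, there are 5/2 units in 420,000, so one unit is 168,000. Whole-blood lines (Svea and Adaeze) take 168,000 each; half-blood lines (Matthias) take 84,000 each.
Svea's share (168,000) is divided into 2 shares of 84,000: Vikram and Perrin each take 84,000.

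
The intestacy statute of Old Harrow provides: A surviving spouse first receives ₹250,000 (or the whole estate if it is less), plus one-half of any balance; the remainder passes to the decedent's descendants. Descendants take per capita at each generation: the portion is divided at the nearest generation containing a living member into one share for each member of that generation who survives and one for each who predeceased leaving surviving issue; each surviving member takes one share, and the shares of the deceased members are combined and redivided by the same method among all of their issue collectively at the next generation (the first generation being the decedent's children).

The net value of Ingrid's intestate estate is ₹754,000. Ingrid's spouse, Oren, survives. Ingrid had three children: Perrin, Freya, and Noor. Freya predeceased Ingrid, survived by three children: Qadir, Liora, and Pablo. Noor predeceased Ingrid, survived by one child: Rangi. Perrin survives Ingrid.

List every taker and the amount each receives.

Oren: ₹502,000; Perrin: ₹84,000; Qadir: ₹42,000; Liora: ₹42,000; Pablo: ₹42,000; Rangi: ₹42,000

Oren first takes ₹250,000, leaving a balance of ₹504,000. Oren then takes one-half of the balance (₹252,000), for a total of ₹502,000. The remaining ₹252,000 passes to the descendants.
The descendants' portion (₹252,000) is divided at the children's generation into 3 shares of ₹84,000. Perrin takes ₹84,000. The 2 shares of the deceased (Freya and Noor) are combined into a pool of ₹168,000.
That pool (₹168,000) is divided at the grandchildren's generation equally among Qadir, Liora, Pablo, and Rangi: ₹42,000 each.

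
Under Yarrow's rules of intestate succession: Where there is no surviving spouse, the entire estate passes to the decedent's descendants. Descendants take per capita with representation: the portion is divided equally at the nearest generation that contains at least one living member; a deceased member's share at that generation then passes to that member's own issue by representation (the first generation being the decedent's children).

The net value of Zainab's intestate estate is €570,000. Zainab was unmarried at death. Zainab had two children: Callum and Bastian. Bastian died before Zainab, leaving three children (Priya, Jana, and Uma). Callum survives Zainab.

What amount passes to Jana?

Jana receives €95,000.

The entire €570,000 passes to the descendants.
That amount (€570,000) is divided into 2 shares of €285,000: Callum takes €285,000; Bastian's €285,000 share passes to Bastian's issue.
Bastian's share (€285,000) is divided into 3 shares of €95,000: Priya, Jana, and Uma each take €95,000.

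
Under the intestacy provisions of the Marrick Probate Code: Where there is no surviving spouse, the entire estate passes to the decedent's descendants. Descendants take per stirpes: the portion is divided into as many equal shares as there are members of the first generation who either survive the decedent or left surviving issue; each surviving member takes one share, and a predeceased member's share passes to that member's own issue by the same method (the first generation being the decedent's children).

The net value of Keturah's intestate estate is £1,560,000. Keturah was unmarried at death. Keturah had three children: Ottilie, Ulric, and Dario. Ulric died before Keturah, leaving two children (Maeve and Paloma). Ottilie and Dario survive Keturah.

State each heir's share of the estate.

The entire £1,560,000 passes to the descendants.
That amount (£1,560,000) is divided into 3 shares of £520,000: Ottilie and Dario each take £520,000; Ulric's £520,000 share passes to Ulric's issue.
Ulric's share (£520,000) is divided into 2 shares of £260,000: Maeve and Paloma each take £260,000.

Ottilie: £520,000; Maeve: £260,000; Paloma: £260,000; Dario: £520,000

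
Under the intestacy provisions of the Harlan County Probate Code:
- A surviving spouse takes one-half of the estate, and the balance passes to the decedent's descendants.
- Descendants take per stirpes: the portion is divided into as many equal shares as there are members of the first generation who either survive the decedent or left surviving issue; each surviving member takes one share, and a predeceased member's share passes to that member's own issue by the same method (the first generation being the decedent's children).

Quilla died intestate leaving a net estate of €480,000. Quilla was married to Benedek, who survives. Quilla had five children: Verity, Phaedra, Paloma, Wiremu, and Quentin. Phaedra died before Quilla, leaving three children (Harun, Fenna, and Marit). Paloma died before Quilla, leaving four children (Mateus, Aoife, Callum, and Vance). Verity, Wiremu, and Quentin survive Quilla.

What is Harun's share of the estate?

Benedek takes one-half of €480,000 = €240,000. The remaining €240,000 passes to the descendants.
The descendants' portion (€240,000) is divided into 5 shares of €48,000: Verity, Wiremu, and Quentin each take €48,000; Phaedra's €48,000 share passes to Phaedra's issue; Paloma's €48,000 share passes to Paloma's issue.
Phaedra's share (€48,000) is divided into 3 shares of €16,000: Harun, Fenna, and Marit each take €16,000.
Paloma's share (€48,000) is divided into 4 shares of €12,000: Mateus, Aoife, Callum, and Vance each take €12,000.

Harun receives €16,000.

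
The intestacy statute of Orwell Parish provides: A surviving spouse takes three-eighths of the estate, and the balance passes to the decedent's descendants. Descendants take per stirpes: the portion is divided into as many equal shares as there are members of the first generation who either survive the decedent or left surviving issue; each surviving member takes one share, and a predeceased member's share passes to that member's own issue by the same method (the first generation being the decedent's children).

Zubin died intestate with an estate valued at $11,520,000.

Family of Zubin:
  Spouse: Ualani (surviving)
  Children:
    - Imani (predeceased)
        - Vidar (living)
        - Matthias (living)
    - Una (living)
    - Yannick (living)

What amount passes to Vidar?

Ualani takes three-eighths of $11,520,000 = $4,320,000. The remaining $7,200,000 passes to the descendants.
The descendants' portion ($7,200,000) is divided into 3 shares of $2,400,000: Una and Yannick each take $2,400,000; Imani's $2,400,000 share passes to Imani's issue.
Imani's share ($2,400,000) is divided into 2 shares of $1,200,000: Vidar and Matthias each take $1,200,000.

Vidar receives $1,200,000.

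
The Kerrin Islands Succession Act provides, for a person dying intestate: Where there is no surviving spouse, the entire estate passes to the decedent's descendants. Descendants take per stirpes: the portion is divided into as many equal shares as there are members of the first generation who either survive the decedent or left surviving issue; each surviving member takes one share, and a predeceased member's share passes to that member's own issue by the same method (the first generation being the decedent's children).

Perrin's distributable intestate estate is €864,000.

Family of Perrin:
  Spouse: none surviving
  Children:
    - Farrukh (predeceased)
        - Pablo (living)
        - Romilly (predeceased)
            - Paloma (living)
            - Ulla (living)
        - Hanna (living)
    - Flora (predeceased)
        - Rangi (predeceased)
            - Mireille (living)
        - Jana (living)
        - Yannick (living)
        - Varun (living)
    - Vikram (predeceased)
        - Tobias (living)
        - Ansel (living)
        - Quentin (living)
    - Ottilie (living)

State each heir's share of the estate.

Pablo: €72,000; Paloma: €36,000; Ulla: €36,000; Hanna: €72,000; Mireille: €54,000; Jana: €54,000; Yannick: €54,000; Varun: €54,000; Tobias: €72,000; Ansel: €72,000; Quentin: €72,000; Ottilie: €216,000

The entire €864,000 passes to the descendants.
That amount (€864,000) is divided into 4 shares of €216,000: Ottilie takes €216,000; Farrukh's €216,000 share passes to Farrukh's issue; Flora's €216,000 share passes to Flora's issue; Vikram's €216,000 share passes to Vikram's issue.
Farrukh's share (€216,000) is divided into 3 shares of €72,000: Pablo and Hanna each take €72,000; Romilly's €72,000 share passes to Romilly's issue.
Romilly's share (€72,000) is divided into 2 shares of €36,000: Paloma and Ulla each take €36,000.
Flora's share (€216,000) is divided into 4 shares of €54,000: Jana, Yannick, and Varun each take €54,000; Rangi's €54,000 share passes to Rangi's issue.
Rangi's share (€54,000) passes entirely to Mireille.
Vikram's share (€216,000) is divided into 3 shares of €72,000: Tobias, Ansel, and Quentin each take €72,000.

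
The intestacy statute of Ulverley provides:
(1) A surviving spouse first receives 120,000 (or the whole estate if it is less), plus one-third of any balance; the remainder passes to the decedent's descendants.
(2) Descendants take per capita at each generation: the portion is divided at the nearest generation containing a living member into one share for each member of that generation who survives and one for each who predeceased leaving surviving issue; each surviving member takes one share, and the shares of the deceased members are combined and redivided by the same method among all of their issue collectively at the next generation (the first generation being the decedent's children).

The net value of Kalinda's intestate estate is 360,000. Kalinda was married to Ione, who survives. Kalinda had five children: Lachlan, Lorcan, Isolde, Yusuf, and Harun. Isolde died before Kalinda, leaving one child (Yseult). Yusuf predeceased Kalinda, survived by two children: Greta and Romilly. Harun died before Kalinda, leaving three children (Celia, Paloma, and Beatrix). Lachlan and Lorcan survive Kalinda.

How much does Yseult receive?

Ione first takes 120,000, leaving a balance of 240,000. Ione then takes one-third of the balance (80,000), for a total of 200,000. The remaining 160,000 passes to the descendants.
The descendants' portion (160,000) is divided at the children's generation into 5 shares of 32,000. Lachlan and Lorcan each take 32,000. The 3 shares of the deceased (Isolde, Yusuf, and Harun) are combined into a pool of 96,000.
That pool (96,000) is divided at the grandchildren's generation equally among Yseult, Greta, Romilly, Celia, Paloma, and Beatrix: 16,000 each.

Yseult receives 16,000.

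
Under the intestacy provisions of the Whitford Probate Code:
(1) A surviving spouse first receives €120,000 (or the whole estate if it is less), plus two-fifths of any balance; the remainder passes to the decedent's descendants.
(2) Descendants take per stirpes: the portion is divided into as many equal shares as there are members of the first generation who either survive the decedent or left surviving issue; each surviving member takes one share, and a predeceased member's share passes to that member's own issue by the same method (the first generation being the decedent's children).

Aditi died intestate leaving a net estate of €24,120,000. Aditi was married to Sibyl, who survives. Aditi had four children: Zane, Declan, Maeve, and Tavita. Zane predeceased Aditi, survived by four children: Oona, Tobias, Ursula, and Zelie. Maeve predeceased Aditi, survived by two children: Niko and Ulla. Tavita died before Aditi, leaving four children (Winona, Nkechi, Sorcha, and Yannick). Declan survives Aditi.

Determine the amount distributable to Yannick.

Yannick receives €900,000.

Sibyl first takes €120,000, leaving a balance of €24,000,000. Sibyl then takes two-fifths of the balance (€9,600,000), for a total of €9,720,000. The remaining €14,400,000 passes to the descendants.
The descendants' portion (€14,400,000) is divided into 4 shares of €3,600,000: Declan takes €3,600,000; Zane's €3,600,000 share passes to Zane's issue; Maeve's €3,600,000 share passes to Maeve's issue; Tavita's €3,600,000 share passes to Tavita's issue.
Zane's share (€3,600,000) is divided into 4 shares of €900,000: Oona, Tobias, Ursula, and Zelie each take €900,000.
Maeve's share (€3,600,000) is divided into 2 shares of €1,800,000: Niko and Ulla each take €1,800,000.
Tavita's share (€3,600,000) is divided into 4 shares of €900,000: Winona, Nkechi, Sorcha, and Yannick each take €900,000.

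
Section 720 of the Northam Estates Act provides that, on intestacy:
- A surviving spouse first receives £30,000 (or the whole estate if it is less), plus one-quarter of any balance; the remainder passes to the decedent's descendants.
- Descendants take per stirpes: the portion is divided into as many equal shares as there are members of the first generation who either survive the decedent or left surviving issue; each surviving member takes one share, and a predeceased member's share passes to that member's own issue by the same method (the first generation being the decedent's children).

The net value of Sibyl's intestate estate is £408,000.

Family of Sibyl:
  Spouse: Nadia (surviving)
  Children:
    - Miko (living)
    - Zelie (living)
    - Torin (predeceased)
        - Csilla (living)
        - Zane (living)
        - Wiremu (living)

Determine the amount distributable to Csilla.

Nadia first takes £30,000, leaving a balance of £378,000. Nadia then takes one-quarter of the balance (£94,500), for a total of £124,500. The remaining £283,500 passes to the descendants.
The descendants' portion (£283,500) is divided into 3 shares of £94,500: Miko and Zelie each take £94,500; Torin's £94,500 share passes to Torin's issue.
Torin's share (£94,500) is divided into 3 shares of £31,500: Csilla, Zane, and Wiremu each take £31,500.

Csilla receives £31,500.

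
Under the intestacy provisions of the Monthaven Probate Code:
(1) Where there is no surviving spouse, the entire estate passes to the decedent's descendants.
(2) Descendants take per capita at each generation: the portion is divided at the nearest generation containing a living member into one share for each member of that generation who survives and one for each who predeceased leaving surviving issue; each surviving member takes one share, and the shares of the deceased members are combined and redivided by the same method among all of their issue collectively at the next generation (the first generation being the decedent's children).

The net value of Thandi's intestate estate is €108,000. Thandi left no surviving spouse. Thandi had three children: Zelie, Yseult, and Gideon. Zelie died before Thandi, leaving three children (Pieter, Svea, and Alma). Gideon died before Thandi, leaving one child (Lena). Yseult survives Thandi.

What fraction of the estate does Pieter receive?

Pieter receives 1/6 of the estate.

The entire €108,000 passes to the descendants.
That amount (€108,000) is divided at the children's generation into 3 shares of €36,000. Yseult takes €36,000. The 2 shares of the deceased (Zelie and Gideon) are combined into a pool of €72,000.
That pool (€72,000) is divided at the grandchildren's generation equally among Pieter, Svea, Alma, and Lena: €18,000 each.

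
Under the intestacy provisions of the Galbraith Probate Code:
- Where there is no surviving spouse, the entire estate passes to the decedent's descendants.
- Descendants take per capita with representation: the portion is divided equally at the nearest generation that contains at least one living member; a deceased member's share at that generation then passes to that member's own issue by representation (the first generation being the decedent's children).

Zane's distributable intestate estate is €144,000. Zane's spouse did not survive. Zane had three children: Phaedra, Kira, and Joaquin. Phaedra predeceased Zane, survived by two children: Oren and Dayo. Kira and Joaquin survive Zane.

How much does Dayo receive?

The entire €144,000 passes to the descendants.
That amount (€144,000) is divided into 3 shares of €48,000: Kira and Joaquin each take €48,000; Phaedra's €48,000 share passes to Phaedra's issue.
Phaedra's share (€48,000) is divided into 2 shares of €24,000: Oren and Dayo each take €24,000.

Dayo receives €24,000.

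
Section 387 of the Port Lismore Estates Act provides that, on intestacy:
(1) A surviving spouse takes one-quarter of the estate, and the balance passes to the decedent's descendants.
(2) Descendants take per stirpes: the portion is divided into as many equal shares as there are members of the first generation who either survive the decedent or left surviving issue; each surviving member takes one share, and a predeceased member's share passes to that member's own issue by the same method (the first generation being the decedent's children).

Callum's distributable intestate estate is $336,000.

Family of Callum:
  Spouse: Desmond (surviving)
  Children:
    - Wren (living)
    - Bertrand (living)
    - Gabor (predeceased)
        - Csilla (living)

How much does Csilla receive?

Csilla receives $84,000.

Desmond takes one-quarter of $336,000 = $84,000. The remaining $252,000 passes to the descendants.
The descendants' portion ($252,000) is divided into 3 shares of $84,000: Wren and Bertrand each take $84,000; Gabor's $84,000 share passes to Gabor's issue.
Gabor's share ($84,000) passes entirely to Csilla.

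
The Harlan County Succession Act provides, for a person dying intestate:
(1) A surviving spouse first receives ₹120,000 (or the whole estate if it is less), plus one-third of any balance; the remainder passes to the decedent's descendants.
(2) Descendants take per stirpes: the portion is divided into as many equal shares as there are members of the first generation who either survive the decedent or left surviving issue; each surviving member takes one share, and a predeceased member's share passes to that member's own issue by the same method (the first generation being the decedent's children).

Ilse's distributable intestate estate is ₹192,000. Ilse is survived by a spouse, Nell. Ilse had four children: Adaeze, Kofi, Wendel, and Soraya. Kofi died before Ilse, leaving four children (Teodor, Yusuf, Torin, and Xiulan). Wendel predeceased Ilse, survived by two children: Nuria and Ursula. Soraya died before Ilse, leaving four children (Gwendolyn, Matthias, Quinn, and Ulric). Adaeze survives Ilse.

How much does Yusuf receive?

Nell first takes ₹120,000, leaving a balance of ₹72,000. Nell then takes one-third of the balance (₹24,000), for a total of ₹144,000. The remaining ₹48,000 passes to the descendants.
The descendants' portion (₹48,000) is divided into 4 shares of ₹12,000: Adaeze takes ₹12,000; Kofi's ₹12,000 share passes to Kofi's issue; Wendel's ₹12,000 share passes to Wendel's issue; Soraya's ₹12,000 share passes to Soraya's issue.
Kofi's share (₹12,000) is divided into 4 shares of ₹3,000: Teodor, Yusuf, Torin, and Xiulan each take ₹3,000.
Wendel's share (₹12,000) is divided into 2 shares of ₹6,000: Nuria and Ursula each take ₹6,000.
Soraya's share (₹12,000) is divided into 4 shares of ₹3,000: Gwendolyn, Matthias, Quinn, and Ulric each take ₹3,000.

Yusuf receives ₹3,000.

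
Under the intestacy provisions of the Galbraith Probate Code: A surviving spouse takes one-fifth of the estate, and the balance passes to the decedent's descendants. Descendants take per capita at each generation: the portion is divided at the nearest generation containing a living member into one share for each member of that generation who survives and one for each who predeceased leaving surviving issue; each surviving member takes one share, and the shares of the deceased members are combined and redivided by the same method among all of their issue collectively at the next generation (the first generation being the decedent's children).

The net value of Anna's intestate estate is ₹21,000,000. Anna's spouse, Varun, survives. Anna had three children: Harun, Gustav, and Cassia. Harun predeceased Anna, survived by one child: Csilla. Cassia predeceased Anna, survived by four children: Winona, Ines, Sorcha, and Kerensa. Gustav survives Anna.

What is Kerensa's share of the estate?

Kerensa receives ₹2,240,000.

Varun takes one-fifth of ₹21,000,000 = ₹4,200,000. The remaining ₹16,800,000 passes to the descendants.
The descendants' portion (₹16,800,000) is divided at the children's generation into 3 shares of ₹5,600,000. Gustav takes ₹5,600,000. The 2 shares of the deceased (Harun and Cassia) are combined into a pool of ₹11,200,000.
That pool (₹11,200,000) is divided at the grandchildren's generation equally among Csilla, Winona, Ines, Sorcha, and Kerensa: ₹2,240,000 each.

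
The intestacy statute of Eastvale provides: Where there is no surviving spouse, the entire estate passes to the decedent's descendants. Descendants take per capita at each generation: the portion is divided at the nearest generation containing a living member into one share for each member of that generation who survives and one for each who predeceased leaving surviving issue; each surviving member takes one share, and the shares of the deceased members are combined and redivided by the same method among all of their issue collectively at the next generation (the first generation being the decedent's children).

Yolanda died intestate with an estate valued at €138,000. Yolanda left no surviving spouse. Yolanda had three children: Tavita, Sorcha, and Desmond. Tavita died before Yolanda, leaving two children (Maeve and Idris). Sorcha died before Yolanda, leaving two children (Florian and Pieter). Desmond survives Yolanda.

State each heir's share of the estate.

The entire €138,000 passes to the descendants.
That amount (€138,000) is divided at the children's generation into 3 shares of €46,000. Desmond takes €46,000. The 2 shares of the deceased (Tavita and Sorcha) are combined into a pool of €92,000.
That pool (€92,000) is divided at the grandchildren's generation equally among Maeve, Idris, Florian, and Pieter: €23,000 each.

Maeve: €23,000; Idris: €23,000; Florian: €23,000; Pieter: €23,000; Desmond: €46,000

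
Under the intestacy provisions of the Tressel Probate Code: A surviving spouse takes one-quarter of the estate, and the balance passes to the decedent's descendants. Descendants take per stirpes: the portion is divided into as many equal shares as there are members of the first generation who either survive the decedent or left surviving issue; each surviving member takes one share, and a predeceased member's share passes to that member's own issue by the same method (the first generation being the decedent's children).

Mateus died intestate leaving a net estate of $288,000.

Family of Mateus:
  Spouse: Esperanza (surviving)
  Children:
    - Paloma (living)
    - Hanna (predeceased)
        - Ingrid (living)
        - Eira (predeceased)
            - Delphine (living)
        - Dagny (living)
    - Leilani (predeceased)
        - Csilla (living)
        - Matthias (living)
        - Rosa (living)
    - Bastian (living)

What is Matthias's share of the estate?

Matthias receives $18,000.

Esperanza takes one-quarter of $288,000 = $72,000. The remaining $216,000 passes to the descendants.
The descendants' portion ($216,000) is divided into 4 shares of $54,000: Paloma and Bastian each take $54,000; Hanna's $54,000 share passes to Hanna's issue; Leilani's $54,000 share passes to Leilani's issue.
Hanna's share ($54,000) is divided into 3 shares of $18,000: Ingrid and Dagny each take $18,000; Eira's $18,000 share passes to Eira's issue.
Eira's share ($18,000) passes entirely to Delphine.
Leilani's share ($54,000) is divided into 3 shares of $18,000: Csilla, Matthias, and Rosa each take $18,000.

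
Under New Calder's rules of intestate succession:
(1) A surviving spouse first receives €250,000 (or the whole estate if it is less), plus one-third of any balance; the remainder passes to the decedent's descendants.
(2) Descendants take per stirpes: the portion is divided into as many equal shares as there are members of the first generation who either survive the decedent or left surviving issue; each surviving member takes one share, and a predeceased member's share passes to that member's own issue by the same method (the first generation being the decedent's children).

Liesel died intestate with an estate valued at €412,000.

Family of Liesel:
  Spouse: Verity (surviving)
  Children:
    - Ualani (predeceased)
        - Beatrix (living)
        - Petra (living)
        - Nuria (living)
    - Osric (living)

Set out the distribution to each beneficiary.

Verity: €304,000; Beatrix: €18,000; Petra: €18,000; Nuria: €18,000; Osric: €54,000

Verity first takes €250,000, leaving a balance of €162,000. Verity then takes one-third of the balance (€54,000), for a total of €304,000. The remaining €108,000 passes to the descendants.
The descendants' portion (€108,000) is divided into 2 shares of €54,000: Osric takes €54,000; Ualani's €54,000 share passes to Ualani's issue.
Ualani's share (€54,000) is divided into 3 shares of €18,000: Beatrix, Petra, and Nuria each take €18,000.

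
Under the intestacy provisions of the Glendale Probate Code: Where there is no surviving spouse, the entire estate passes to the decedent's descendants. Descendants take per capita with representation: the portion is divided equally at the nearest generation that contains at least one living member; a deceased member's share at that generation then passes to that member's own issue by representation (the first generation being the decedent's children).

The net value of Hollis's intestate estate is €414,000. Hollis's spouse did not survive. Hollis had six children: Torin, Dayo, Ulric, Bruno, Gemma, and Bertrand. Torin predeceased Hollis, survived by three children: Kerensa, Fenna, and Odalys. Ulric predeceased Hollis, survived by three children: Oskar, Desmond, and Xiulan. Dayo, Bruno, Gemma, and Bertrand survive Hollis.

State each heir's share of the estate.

The entire €414,000 passes to the descendants.
That amount (€414,000) is divided into 6 shares of €69,000: Dayo, Bruno, Gemma, and Bertrand each take €69,000; Torin's €69,000 share passes to Torin's issue; Ulric's €69,000 share passes to Ulric's issue.
Torin's share (€69,000) is divided into 3 shares of €23,000: Kerensa, Fenna, and Odalys each take €23,000.
Ulric's share (€69,000) is divided into 3 shares of €23,000: Oskar, Desmond, and Xiulan each take €23,000.

Kerensa: €23,000; Fenna: €23,000; Odalys: €23,000; Dayo: €69,000; Oskar: €23,000; Desmond: €23,000; Xiulan: €23,000; Bruno: €69,000; Gemma: €69,000; Bertrand: €69,000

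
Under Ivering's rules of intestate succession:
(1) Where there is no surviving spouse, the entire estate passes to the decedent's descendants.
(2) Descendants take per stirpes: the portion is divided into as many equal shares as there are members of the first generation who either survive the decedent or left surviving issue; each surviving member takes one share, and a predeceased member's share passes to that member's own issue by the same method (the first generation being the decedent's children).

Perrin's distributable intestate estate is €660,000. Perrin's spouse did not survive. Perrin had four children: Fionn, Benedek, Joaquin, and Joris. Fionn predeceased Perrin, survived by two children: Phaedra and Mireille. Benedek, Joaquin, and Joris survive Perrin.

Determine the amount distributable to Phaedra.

Phaedra receives €82,500.

The entire €660,000 passes to the descendants.
That amount (€660,000) is divided into 4 shares of €165,000: Benedek, Joaquin, and Joris each take €165,000; Fionn's €165,000 share passes to Fionn's issue.
Fionn's share (€165,000) is divided into 2 shares of €82,500: Phaedra and Mireille each take €82,500.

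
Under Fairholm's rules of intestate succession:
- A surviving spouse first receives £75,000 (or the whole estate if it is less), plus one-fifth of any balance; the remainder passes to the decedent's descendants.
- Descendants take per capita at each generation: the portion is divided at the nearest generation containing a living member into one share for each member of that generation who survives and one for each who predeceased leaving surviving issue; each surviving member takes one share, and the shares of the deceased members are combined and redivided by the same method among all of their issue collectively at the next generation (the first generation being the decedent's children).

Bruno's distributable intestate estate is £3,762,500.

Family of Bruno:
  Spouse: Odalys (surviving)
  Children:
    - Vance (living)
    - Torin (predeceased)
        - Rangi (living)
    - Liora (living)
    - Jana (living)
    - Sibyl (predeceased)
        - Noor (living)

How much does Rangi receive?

Odalys first takes £75,000, leaving a balance of £3,687,500. Odalys then takes one-fifth of the balance (£737,500), for a total of £812,500. The remaining £2,950,000 passes to the descendants.
The descendants' portion (£2,950,000) is divided at the children's generation into 5 shares of £590,000. Vance, Liora, and Jana each take £590,000. The 2 shares of the deceased (Torin and Sibyl) are combined into a pool of £1,180,000.
That pool (£1,180,000) is divided at the grandchildren's generation equally among Rangi and Noor: £590,000 each.

Rangi receives £590,000.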